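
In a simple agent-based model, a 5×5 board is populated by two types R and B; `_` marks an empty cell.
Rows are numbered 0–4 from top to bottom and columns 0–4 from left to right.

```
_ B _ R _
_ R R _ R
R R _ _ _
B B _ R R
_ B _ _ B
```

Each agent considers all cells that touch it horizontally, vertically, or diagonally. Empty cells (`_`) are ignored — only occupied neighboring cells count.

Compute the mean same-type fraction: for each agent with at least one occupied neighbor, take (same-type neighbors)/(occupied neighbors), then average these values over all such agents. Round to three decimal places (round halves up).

0.585

Row 0: (0,1)B 0/2 · (0,3)R 2/2
Row 1: (1,1)R 3/4 · (1,2)R 3/4 · (1,4)R 1/1
Row 2: (2,0)R 2/4 · (2,1)R 3/5
Row 3: (3,0)B 2/4 · (3,1)B 2/4 · (3,3)R 1/2 · (3,4)R 1/2
Row 4: (4,1)B 2/2 · (4,4)B 0/2
Sum over 13 agents: 0/2 + 2/2 + 3/4 + 3/4 + 1/1 + 2/4 + 3/5 + 2/4 + 2/4 + 1/2 + 1/2 + 2/2 + 0/2 = 38/5; mean = 38/5 ÷ 13 = 38/65 = 0.584615… → 0.585.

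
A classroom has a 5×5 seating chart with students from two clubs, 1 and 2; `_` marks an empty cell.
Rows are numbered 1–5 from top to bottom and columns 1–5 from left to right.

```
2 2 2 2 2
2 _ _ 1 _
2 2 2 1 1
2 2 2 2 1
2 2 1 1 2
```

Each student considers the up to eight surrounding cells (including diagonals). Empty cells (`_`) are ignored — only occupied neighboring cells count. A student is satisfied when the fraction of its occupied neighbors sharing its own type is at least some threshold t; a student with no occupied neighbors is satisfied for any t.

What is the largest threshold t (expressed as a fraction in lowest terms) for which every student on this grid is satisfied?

1/5

Row 1: (1,1)2 2/2 · (1,2)2 3/3 · (1,3)2 2/3 · (1,4)2 2/3 · (1,5)2 1/2
Row 2: (2,1)2 4/4 · (2,4)1 2/6
Row 3: (3,1)2 4/4 · (3,2)2 6/6 · (3,3)2 4/6 · (3,4)1 3/6 · (3,5)1 3/4
Row 4: (4,1)2 5/5 · (4,2)2 7/8 · (4,3)2 5/8 · (4,4)2 3/8 · (4,5)1 3/5
Row 5: (5,1)2 3/3 · (5,2)2 4/5 · (5,3)1 1/5 · (5,4)1 2/5 · (5,5)2 1/3
The smallest same-type fraction is 1/5 at (5,3), which reduces to 1/5. Any threshold above that leaves this student unsatisfied.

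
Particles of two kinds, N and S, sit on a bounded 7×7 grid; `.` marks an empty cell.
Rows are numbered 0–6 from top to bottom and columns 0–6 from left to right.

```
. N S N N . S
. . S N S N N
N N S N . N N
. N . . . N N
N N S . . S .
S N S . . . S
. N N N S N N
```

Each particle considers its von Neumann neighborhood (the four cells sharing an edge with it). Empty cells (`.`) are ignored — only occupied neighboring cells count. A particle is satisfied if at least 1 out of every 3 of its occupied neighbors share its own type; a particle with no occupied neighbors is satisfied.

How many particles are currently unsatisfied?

(0,1)N 0/1 ✗
(0,2)S 1/3 ✓
(0,3)N 2/3 ✓
(0,4)N 1/2 ✓
(0,6)S 0/1 ✗
(1,2)S 2/3 ✓
(1,3)N 2/4 ✓
(1,4)S 0/3 ✗
(1,5)N 2/3 ✓
(1,6)N 2/3 ✓
(2,0)N 1/1 ✓
(2,1)N 2/3 ✓
(2,2)S 1/3 ✓
(2,3)N 1/2 ✓
(2,5)N 3/3 ✓
(2,6)N 3/3 ✓
(3,1)N 2/2 ✓
(3,5)N 2/3 ✓
(3,6)N 2/2 ✓
(4,0)N 1/2 ✓
(4,1)N 3/4 ✓
(4,2)S 1/2 ✓
(4,5)S 0/1 ✗
(5,0)S 0/2 ✗
(5,1)N 2/4 ✓
(5,2)S 1/3 ✓
(5,6)S 0/1 ✗
(6,1)N 2/2 ✓
(6,2)N 2/3 ✓
(6,3)N 1/2 ✓
(6,4)S 0/2 ✗
(6,5)N 1/2 ✓
(6,6)N 1/2 ✓
Unsatisfied: (0,1), (0,6), (1,4), (4,5), (5,0), (5,6), (6,4) — 7 in total.

7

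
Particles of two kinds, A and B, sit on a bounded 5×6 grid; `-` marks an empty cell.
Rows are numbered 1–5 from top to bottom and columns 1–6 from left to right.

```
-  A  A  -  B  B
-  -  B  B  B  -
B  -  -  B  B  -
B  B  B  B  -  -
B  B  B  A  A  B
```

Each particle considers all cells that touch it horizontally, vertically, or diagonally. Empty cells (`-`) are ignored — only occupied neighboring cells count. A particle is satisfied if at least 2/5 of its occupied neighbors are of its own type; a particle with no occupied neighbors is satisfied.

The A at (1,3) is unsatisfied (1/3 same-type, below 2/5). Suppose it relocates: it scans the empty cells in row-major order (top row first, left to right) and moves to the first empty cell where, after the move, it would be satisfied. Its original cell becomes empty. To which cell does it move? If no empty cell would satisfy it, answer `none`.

(1,1)

Vacating (1,3). Empty cells in order:
  (1,1): 1/1 same-type → satisfied — stop here.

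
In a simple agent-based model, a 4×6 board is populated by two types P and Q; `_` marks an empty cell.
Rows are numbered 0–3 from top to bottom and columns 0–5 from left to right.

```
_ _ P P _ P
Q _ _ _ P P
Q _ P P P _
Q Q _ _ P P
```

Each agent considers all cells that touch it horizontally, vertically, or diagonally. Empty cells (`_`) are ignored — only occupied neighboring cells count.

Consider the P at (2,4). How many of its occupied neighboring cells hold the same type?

5

Occupied neighbors of (2,4): (1,4)=P, (1,5)=P, (2,3)=P, (3,4)=P, (3,5)=P.
Same type (P): 5 of 5.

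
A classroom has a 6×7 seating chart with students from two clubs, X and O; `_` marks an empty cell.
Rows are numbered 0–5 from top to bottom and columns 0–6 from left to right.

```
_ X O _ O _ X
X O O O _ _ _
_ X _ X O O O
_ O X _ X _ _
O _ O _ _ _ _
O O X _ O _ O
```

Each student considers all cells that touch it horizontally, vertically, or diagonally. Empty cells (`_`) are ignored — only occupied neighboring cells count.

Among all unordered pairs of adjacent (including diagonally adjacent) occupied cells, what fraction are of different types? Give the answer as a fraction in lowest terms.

4/9

Scan each occupied cell's neighbors to the right and below (and the two forward diagonals) so each pair is counted once.
Row 0: X(0,1)–O(0,2)≠ X(0,1)–O(1,1)≠ X(0,1)–O(1,2)≠ X(0,1)–X(1,0)= O(0,2)–O(1,2)= O(0,2)–O(1,3)= O(0,2)–O(1,1)= O(0,4)–O(1,3)=  → 3/8 unlike.
Row 1: X(1,0)–O(1,1)≠ X(1,0)–X(2,1)= O(1,1)–O(1,2)= O(1,1)–X(2,1)≠ O(1,2)–O(1,3)= O(1,2)–X(2,3)≠ O(1,2)–X(2,1)≠ O(1,3)–X(2,3)≠ O(1,3)–O(2,4)=  → 5/9 unlike.
Row 2: X(2,1)–O(3,1)≠ X(2,1)–X(3,2)= X(2,3)–O(2,4)≠ X(2,3)–X(3,4)= X(2,3)–X(3,2)= O(2,4)–O(2,5)= O(2,4)–X(3,4)≠ O(2,5)–O(2,6)= O(2,5)–X(3,4)≠  → 4/9 unlike.
Row 3: O(3,1)–X(3,2)≠ O(3,1)–O(4,2)= O(3,1)–O(4,0)= X(3,2)–O(4,2)≠  → 2/4 unlike.
Row 4: O(4,0)–O(5,0)= O(4,0)–O(5,1)= O(4,2)–X(5,2)≠ O(4,2)–O(5,1)=  → 1/4 unlike.
Row 5: O(5,0)–O(5,1)= O(5,1)–X(5,2)≠  → 1/2 unlike.
Total adjacent occupied pairs: 36; unlike-type pairs: 16.
16/36 reduces to 4/9.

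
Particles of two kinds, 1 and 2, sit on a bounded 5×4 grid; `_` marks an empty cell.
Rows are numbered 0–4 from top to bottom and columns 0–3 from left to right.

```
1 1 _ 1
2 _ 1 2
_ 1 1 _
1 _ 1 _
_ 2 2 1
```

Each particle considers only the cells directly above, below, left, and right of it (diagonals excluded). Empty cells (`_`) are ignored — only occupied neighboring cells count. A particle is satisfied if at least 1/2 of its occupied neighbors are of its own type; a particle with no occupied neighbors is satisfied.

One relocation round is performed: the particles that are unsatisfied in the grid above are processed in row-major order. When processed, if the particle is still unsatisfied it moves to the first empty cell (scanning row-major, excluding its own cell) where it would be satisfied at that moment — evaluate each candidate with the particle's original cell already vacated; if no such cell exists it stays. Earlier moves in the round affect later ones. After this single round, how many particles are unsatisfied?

Initially unsatisfied (in order): (0,3), (1,0), (1,3), (4,2), (4,3).
  (0,3) → (0,2).
  (1,0) → (0,3).
  (1,3): now satisfied by earlier moves; stays.
  (4,2) → (2,3).
  (4,3): now satisfied by earlier moves; stays.
Resulting grid:
1 1 1 2
_ _ 1 2
_ 1 1 2
1 _ 1 _
_ 2 _ 1
All satisfied now.

0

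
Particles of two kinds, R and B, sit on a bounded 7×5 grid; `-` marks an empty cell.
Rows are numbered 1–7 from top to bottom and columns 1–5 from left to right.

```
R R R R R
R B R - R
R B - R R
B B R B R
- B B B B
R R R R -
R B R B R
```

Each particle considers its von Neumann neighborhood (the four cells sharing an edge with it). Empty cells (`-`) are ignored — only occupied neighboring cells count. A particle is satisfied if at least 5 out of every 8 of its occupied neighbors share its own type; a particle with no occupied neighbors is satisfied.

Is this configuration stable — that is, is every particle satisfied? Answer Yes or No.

No

Row 1: (1,1)R 2/2 ✓ · (1,2)R 2/3 ✓ · (1,3)R 3/3 ✓ · (1,4)R 2/2 ✓ · (1,5)R 2/2 ✓
Row 2: (2,1)R 2/3 ✓ · (2,2)B 1/4 ✗ · (2,3)R 1/2 ✗ · (2,5)R 2/2 ✓
Row 3: (3,1)R 1/3 ✗ · (3,2)B 2/3 ✓ · (3,4)R 1/2 ✗ · (3,5)R 3/3 ✓
Row 4: (4,1)B 1/2 ✗ · (4,2)B 3/4 ✓ · (4,3)R 0/3 ✗ · (4,4)B 1/4 ✗ · (4,5)R 1/3 ✗
Row 5: (5,2)B 2/3 ✓ · (5,3)B 2/4 ✗ · (5,4)B 3/4 ✓ · (5,5)B 1/2 ✗
Row 6: (6,1)R 2/2 ✓ · (6,2)R 2/4 ✗ · (6,3)R 3/4 ✓ · (6,4)R 1/3 ✗
Row 7: (7,1)R 1/2 ✗ · (7,2)B 0/3 ✗ · (7,3)R 1/3 ✗ · (7,4)B 0/3 ✗ · (7,5)R 0/1 ✗
For instance (2,2) has only 1/4 same-type neighbors, below 5/8.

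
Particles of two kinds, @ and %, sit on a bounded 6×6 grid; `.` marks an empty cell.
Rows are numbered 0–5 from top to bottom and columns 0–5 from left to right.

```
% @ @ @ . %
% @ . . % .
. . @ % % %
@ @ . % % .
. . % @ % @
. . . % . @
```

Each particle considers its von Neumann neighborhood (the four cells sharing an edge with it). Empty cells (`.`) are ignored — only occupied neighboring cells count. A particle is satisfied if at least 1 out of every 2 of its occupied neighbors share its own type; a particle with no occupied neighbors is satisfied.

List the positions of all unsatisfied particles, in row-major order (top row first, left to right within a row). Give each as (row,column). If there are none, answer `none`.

(2,2), (4,2), (4,3), (4,4), (5,3)

(0,0)% 1/2 ok
(0,1)@ 2/3 ok
(0,2)@ 2/2 ok
(0,3)@ 1/1 ok
(0,5)% 0/0 ok
(1,0)% 1/2 ok
(1,1)@ 1/2 ok
(1,4)% 1/1 ok
(2,2)@ 0/1 unhappy
(2,3)% 2/3 ok
(2,4)% 4/4 ok
(2,5)% 1/1 ok
(3,0)@ 1/1 ok
(3,1)@ 1/1 ok
(3,3)% 2/3 ok
(3,4)% 3/3 ok
(4,2)% 0/1 unhappy
(4,3)@ 0/4 unhappy
(4,4)% 1/3 unhappy
(4,5)@ 1/2 ok
(5,3)% 0/1 unhappy
(5,5)@ 1/1 ok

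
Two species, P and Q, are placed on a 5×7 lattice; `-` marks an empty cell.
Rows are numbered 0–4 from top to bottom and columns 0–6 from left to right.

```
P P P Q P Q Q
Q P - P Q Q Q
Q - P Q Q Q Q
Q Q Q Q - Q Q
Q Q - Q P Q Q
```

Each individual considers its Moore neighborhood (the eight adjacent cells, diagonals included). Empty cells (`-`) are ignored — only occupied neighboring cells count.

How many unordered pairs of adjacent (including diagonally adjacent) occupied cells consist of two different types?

21

Scan each occupied cell's neighbors to the right and below (and the two forward diagonals) so each pair is counted once.
Row 0: P(0,0)–P(0,1)= P(0,0)–Q(1,0)≠ P(0,0)–P(1,1)= P(0,1)–P(0,2)= P(0,1)–P(1,1)= P(0,1)–Q(1,0)≠ P(0,2)–Q(0,3)≠ P(0,2)–P(1,3)= P(0,2)–P(1,1)= Q(0,3)–P(0,4)≠ Q(0,3)–P(1,3)≠ Q(0,3)–Q(1,4)= P(0,4)–Q(0,5)≠ P(0,4)–Q(1,4)≠ P(0,4)–Q(1,5)≠ P(0,4)–P(1,3)= Q(0,5)–Q(0,6)= Q(0,5)–Q(1,5)= Q(0,5)–Q(1,6)= Q(0,5)–Q(1,4)= Q(0,6)–Q(1,6)= Q(0,6)–Q(1,5)=  → 8/22 unlike.
Row 1: Q(1,0)–P(1,1)≠ Q(1,0)–Q(2,0)= P(1,1)–P(2,2)= P(1,1)–Q(2,0)≠ P(1,3)–Q(1,4)≠ P(1,3)–Q(2,3)≠ P(1,3)–Q(2,4)≠ P(1,3)–P(2,2)= Q(1,4)–Q(1,5)= Q(1,4)–Q(2,4)= Q(1,4)–Q(2,5)= Q(1,4)–Q(2,3)= Q(1,5)–Q(1,6)= Q(1,5)–Q(2,5)= Q(1,5)–Q(2,6)= Q(1,5)–Q(2,4)= Q(1,6)–Q(2,6)= Q(1,6)–Q(2,5)=  → 5/18 unlike.
Row 2: Q(2,0)–Q(3,0)= Q(2,0)–Q(3,1)= P(2,2)–Q(2,3)≠ P(2,2)–Q(3,2)≠ P(2,2)–Q(3,3)≠ P(2,2)–Q(3,1)≠ Q(2,3)–Q(2,4)= Q(2,3)–Q(3,3)= Q(2,3)–Q(3,2)= Q(2,4)–Q(2,5)= Q(2,4)–Q(3,5)= Q(2,4)–Q(3,3)= Q(2,5)–Q(2,6)= Q(2,5)–Q(3,5)= Q(2,5)–Q(3,6)= Q(2,6)–Q(3,6)= Q(2,6)–Q(3,5)=  → 4/17 unlike.
Row 3: Q(3,0)–Q(3,1)= Q(3,0)–Q(4,0)= Q(3,0)–Q(4,1)= Q(3,1)–Q(3,2)= Q(3,1)–Q(4,1)= Q(3,1)–Q(4,0)= Q(3,2)–Q(3,3)= Q(3,2)–Q(4,3)= Q(3,2)–Q(4,1)= Q(3,3)–Q(4,3)= Q(3,3)–P(4,4)≠ Q(3,5)–Q(3,6)= Q(3,5)–Q(4,5)= Q(3,5)–Q(4,6)= Q(3,5)–P(4,4)≠ Q(3,6)–Q(4,6)= Q(3,6)–Q(4,5)=  → 2/17 unlike.
Row 4: Q(4,0)–Q(4,1)= Q(4,3)–P(4,4)≠ P(4,4)–Q(4,5)≠ Q(4,5)–Q(4,6)=  → 2/4 unlike.
Total adjacent occupied pairs: 78; unlike-type pairs: 21.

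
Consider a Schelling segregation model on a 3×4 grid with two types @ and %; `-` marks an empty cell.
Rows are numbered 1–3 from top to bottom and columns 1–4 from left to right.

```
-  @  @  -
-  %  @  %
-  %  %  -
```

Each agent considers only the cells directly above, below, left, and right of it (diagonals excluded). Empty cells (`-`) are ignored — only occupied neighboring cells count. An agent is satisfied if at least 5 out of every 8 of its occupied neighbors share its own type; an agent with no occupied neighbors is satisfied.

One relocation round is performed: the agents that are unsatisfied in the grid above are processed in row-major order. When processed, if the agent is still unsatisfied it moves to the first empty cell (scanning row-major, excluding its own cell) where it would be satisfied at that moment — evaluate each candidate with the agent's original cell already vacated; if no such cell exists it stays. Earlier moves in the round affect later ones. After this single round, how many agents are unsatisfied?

0

Initially unsatisfied (in order): (1,2), (2,2), (2,3), (2,4), (3,3).
  (1,2) → (1,1).
  (2,2) → (3,1).
  (2,3) → (1,2).
  (2,4): now satisfied by earlier moves; stays.
  (3,3): now satisfied by earlier moves; stays.
Resulting grid:
@ @ @ -
- - - %
% % % -
All satisfied now.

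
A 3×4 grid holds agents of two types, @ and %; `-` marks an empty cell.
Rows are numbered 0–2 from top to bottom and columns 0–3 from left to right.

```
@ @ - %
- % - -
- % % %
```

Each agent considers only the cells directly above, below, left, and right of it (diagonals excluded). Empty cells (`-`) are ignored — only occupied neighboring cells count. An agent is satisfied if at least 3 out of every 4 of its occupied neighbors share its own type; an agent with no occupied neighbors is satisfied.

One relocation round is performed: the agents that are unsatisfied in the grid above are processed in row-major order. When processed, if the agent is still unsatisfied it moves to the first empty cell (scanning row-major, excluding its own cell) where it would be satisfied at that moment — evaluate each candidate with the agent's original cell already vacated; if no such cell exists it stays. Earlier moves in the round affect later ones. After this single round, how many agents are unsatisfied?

0

Initially unsatisfied (in order): (0,1), (1,1).
  (0,1): no empty cell satisfies it; stays.
  (1,1) → (1,2).
Resulting grid:
@ @ - %
- - % -
- % % %
All satisfied now.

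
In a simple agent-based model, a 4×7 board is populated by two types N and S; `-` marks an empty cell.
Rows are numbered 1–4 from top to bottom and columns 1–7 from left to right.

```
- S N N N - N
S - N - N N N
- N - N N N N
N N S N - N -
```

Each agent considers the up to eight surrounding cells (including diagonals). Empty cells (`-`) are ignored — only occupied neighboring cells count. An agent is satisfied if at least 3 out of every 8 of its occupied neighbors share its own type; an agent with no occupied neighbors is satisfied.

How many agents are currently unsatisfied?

(1,2)S 1/3 unhappy
(1,3)N 2/3 ok
(1,4)N 4/4 ok
(1,5)N 3/3 ok
(1,7)N 2/2 ok
(2,1)S 1/2 ok
(2,3)N 4/5 ok
(2,5)N 6/6 ok
(2,6)N 7/7 ok
(2,7)N 4/4 ok
(3,2)N 3/5 ok
(3,4)N 4/5 ok
(3,5)N 6/6 ok
(3,6)N 6/6 ok
(3,7)N 4/4 ok
(4,1)N 2/2 ok
(4,2)N 2/3 ok
(4,3)S 0/4 unhappy
(4,4)N 2/3 ok
(4,6)N 3/3 ok
Unsatisfied: (1,2), (4,3) — 2 in total.

2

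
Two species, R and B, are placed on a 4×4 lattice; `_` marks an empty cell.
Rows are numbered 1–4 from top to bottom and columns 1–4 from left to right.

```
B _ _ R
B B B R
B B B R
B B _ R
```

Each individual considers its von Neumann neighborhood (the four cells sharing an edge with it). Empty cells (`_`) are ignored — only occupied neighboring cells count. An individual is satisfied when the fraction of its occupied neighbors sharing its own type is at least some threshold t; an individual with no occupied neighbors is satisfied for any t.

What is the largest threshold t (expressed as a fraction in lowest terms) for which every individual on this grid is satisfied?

(1,1)B 1/1
(1,4)R 1/1
(2,1)B 3/3
(2,2)B 3/3
(2,3)B 2/3
(2,4)R 2/3
(3,1)B 3/3
(3,2)B 4/4
(3,3)B 2/3
(3,4)R 2/3
(4,1)B 2/2
(4,2)B 2/2
(4,4)R 1/1
The smallest same-type fraction is 2/3 at (2,3), which reduces to 2/3. Any threshold above that leaves this individual unsatisfied.

2/3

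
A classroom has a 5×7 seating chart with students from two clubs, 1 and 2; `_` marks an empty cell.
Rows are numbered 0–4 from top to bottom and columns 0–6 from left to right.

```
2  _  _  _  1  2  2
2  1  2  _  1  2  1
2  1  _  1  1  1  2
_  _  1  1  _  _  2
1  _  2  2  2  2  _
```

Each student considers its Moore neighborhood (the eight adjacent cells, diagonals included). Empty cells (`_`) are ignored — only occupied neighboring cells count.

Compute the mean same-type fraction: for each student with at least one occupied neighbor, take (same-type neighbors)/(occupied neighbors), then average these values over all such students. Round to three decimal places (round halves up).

0.497

(0,0)2 1/2
(0,4)1 1/3
(0,5)2 2/5
(0,6)2 2/3
(1,0)2 2/4
(1,1)1 1/5
(1,2)2 0/3
(1,4)1 4/6
(1,5)2 3/8
(1,6)1 1/5
(2,0)2 1/3
(2,1)1 2/5
(2,3)1 4/5
(2,4)1 4/5
(2,5)1 3/6
(2,6)2 2/4
(3,2)1 3/5
(3,3)1 3/6
(3,6)2 2/3
(4,0)1 — no occupied neighbors
(4,2)2 1/3
(4,3)2 2/4
(4,4)2 2/3
(4,5)2 2/2
Sum over 23 students: 1/2 + 1/3 + 2/5 + 2/3 + 2/4 + 1/5 + 0/3 + 4/6 + 3/8 + 1/5 + 1/3 + 2/5 + 4/5 + 4/5 + 3/6 + 2/4 + 3/5 + 3/6 + 2/3 + 1/3 + 2/4 + 2/3 + 2/2 = 1373/120; mean = 1373/120 ÷ 23 = 1373/2760 = 0.497463… → 0.497.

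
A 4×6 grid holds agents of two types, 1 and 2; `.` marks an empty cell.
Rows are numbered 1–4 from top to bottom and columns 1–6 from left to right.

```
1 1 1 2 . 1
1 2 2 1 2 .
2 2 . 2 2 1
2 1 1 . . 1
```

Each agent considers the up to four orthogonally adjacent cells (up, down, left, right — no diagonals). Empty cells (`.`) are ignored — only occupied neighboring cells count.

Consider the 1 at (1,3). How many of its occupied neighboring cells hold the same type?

Occupied neighbors of (1,3): (2,3)=2, (1,2)=1, (1,4)=2.
Same type (1): 1 of 3.

1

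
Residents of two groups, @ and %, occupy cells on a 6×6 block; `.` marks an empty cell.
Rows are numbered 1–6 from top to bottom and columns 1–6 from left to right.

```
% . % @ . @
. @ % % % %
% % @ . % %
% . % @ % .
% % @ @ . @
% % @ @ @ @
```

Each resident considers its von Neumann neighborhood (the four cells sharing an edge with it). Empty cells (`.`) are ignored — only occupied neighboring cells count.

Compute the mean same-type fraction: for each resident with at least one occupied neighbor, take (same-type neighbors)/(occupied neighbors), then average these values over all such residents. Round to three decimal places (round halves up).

Row 1: (1,1)% — no occupied neighbors · (1,3)% 1/2 · (1,4)@ 0/2 · (1,6)@ 0/1
Row 2: (2,2)@ 0/2 · (2,3)% 2/4 · (2,4)% 2/3 · (2,5)% 3/3 · (2,6)% 2/3
Row 3: (3,1)% 2/2 · (3,2)% 1/3 · (3,3)@ 0/3 · (3,5)% 3/3 · (3,6)% 2/2
Row 4: (4,1)% 2/2 · (4,3)% 0/3 · (4,4)@ 1/3 · (4,5)% 1/2
Row 5: (5,1)% 3/3 · (5,2)% 2/3 · (5,3)@ 2/4 · (5,4)@ 3/3 · (5,6)@ 1/1
Row 6: (6,1)% 2/2 · (6,2)% 2/3 · (6,3)@ 2/3 · (6,4)@ 3/3 · (6,5)@ 2/2 · (6,6)@ 2/2
Sum over 28 residents: 1/2 + 0/2 + 0/1 + 0/2 + 2/4 + 2/3 + 3/3 + 2/3 + 2/2 + 1/3 + 0/3 + 3/3 + 2/2 + 2/2 + 0/3 + 1/3 + 1/2 + 3/3 + 2/3 + 2/4 + 3/3 + 1/1 + 2/2 + 2/3 + 2/3 + 3/3 + 2/2 + 2/2 = 18; mean = 18 ÷ 28 = 9/14 = 0.642857… → 0.643.

0.643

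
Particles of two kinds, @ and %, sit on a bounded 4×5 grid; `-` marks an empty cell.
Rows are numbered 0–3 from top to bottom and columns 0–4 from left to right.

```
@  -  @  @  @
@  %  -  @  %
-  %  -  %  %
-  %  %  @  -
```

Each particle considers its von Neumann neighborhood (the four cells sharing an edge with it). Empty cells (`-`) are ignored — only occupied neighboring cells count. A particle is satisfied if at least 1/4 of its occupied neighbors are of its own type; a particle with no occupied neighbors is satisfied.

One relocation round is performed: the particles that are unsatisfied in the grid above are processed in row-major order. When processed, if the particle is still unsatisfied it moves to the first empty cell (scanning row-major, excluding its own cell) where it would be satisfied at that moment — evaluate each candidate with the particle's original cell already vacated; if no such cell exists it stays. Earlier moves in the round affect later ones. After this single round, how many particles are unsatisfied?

0

Initially unsatisfied (in order): (3,3).
  (3,3) → (0,1).
Resulting grid:
@ @ @ @ @
@ % - @ %
- % - % %
- % % - -
All satisfied now.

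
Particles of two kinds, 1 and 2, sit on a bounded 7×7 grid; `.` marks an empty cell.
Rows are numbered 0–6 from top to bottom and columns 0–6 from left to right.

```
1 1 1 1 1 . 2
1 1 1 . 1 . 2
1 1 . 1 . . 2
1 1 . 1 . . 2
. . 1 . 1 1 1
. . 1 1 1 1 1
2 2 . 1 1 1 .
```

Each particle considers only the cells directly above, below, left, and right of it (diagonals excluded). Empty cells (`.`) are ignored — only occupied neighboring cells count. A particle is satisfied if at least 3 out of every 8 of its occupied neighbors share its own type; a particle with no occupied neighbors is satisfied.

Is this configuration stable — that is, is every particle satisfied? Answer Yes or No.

Row 0: (0,0)1 2/2 ✓ · (0,1)1 3/3 ✓ · (0,2)1 3/3 ✓ · (0,3)1 2/2 ✓ · (0,4)1 2/2 ✓ · (0,6)2 1/1 ✓
Row 1: (1,0)1 3/3 ✓ · (1,1)1 4/4 ✓ · (1,2)1 2/2 ✓ · (1,4)1 1/1 ✓ · (1,6)2 2/2 ✓
Row 2: (2,0)1 3/3 ✓ · (2,1)1 3/3 ✓ · (2,3)1 1/1 ✓ · (2,6)2 2/2 ✓
Row 3: (3,0)1 2/2 ✓ · (3,1)1 2/2 ✓ · (3,3)1 1/1 ✓ · (3,6)2 1/2 ✓
Row 4: (4,2)1 1/1 ✓ · (4,4)1 2/2 ✓ · (4,5)1 3/3 ✓ · (4,6)1 2/3 ✓
Row 5: (5,2)1 2/2 ✓ · (5,3)1 3/3 ✓ · (5,4)1 4/4 ✓ · (5,5)1 4/4 ✓ · (5,6)1 2/2 ✓
Row 6: (6,0)2 1/1 ✓ · (6,1)2 1/1 ✓ · (6,3)1 2/2 ✓ · (6,4)1 3/3 ✓ · (6,5)1 2/2 ✓
All meet the threshold, so the configuration is stable.

Yes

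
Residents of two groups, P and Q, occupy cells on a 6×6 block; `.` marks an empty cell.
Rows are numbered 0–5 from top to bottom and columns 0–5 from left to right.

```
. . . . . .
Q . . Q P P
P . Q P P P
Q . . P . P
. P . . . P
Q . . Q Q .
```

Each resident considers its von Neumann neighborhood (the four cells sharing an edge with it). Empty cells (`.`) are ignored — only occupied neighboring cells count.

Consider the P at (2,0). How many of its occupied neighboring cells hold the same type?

0

Occupied neighbors of (2,0): (1,0)=Q, (3,0)=Q.
Same type (P): 0 of 2.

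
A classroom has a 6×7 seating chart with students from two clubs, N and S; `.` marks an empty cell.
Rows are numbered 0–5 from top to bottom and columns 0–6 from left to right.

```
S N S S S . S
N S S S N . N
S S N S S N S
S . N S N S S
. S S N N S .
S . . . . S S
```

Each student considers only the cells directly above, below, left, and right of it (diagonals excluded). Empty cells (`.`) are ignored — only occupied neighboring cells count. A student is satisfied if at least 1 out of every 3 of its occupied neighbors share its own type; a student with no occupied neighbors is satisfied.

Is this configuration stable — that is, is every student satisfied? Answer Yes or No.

Row 0: (0,0)S 0/2 ✗ · (0,1)N 0/3 ✗ · (0,2)S 2/3 ✓ · (0,3)S 3/3 ✓ · (0,4)S 1/2 ✓ · (0,6)S 0/1 ✗
Row 1: (1,0)N 0/3 ✗ · (1,1)S 2/4 ✓ · (1,2)S 3/4 ✓ · (1,3)S 3/4 ✓ · (1,4)N 0/3 ✗ · (1,6)N 0/2 ✗
Row 2: (2,0)S 2/3 ✓ · (2,1)S 2/3 ✓ · (2,2)N 1/4 ✗ · (2,3)S 3/4 ✓ · (2,4)S 1/4 ✗ · (2,5)N 0/3 ✗ · (2,6)S 1/3 ✓
Row 3: (3,0)S 1/1 ✓ · (3,2)N 1/3 ✓ · (3,3)S 1/4 ✗ · (3,4)N 1/4 ✗ · (3,5)S 2/4 ✓ · (3,6)S 2/2 ✓
Row 4: (4,1)S 1/1 ✓ · (4,2)S 1/3 ✓ · (4,3)N 1/3 ✓ · (4,4)N 2/3 ✓ · (4,5)S 2/3 ✓
Row 5: (5,0)S 0/0 ✓ · (5,5)S 2/2 ✓ · (5,6)S 1/1 ✓
For instance (0,0) has only 0/2 same-type neighbors, below 1/3.

No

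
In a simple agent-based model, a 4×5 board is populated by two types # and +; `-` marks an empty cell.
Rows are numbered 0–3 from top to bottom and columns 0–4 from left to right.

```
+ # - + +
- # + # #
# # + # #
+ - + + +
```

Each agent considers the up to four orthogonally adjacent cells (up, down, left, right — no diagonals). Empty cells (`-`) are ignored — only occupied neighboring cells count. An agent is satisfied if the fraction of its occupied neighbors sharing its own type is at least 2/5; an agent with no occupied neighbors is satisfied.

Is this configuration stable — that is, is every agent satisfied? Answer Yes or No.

(0,0)+ 0/1 not
(0,1)# 1/2 satisfied
(0,3)+ 1/2 satisfied
(0,4)+ 1/2 satisfied
(1,1)# 2/3 satisfied
(1,2)+ 1/3 not
(1,3)# 2/4 satisfied
(1,4)# 2/3 satisfied
(2,0)# 1/2 satisfied
(2,1)# 2/3 satisfied
(2,2)+ 2/4 satisfied
(2,3)# 2/4 satisfied
(2,4)# 2/3 satisfied
(3,0)+ 0/1 not
(3,2)+ 2/2 satisfied
(3,3)+ 2/3 satisfied
(3,4)+ 1/2 satisfied
For instance (0,0) has only 0/1 same-type neighbors, below 2/5.

No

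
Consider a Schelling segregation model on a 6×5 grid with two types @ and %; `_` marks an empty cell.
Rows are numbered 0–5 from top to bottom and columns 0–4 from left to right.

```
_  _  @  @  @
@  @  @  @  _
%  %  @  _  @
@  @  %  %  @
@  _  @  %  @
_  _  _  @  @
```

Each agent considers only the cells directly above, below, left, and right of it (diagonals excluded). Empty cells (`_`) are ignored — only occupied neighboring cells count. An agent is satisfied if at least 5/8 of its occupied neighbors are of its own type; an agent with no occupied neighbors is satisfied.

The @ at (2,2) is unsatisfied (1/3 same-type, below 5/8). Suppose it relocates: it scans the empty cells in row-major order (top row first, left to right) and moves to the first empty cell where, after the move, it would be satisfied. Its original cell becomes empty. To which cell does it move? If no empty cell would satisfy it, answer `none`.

Vacating (2,2). Empty cells in order:
  (0,0): 1/1 same-type → satisfied — stop here.

(0,0)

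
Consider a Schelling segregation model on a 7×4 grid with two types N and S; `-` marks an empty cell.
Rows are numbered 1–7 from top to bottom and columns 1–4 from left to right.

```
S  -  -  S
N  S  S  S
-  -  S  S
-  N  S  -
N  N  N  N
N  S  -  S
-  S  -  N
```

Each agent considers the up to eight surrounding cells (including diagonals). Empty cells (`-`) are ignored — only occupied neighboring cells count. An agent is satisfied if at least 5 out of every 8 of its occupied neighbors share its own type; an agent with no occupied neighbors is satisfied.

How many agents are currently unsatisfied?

Row 1: (1,1)S 1/2 ✗ · (1,4)S 2/2 ✓
Row 2: (2,1)N 0/2 ✗ · (2,2)S 3/4 ✓ · (2,3)S 5/5 ✓ · (2,4)S 4/4 ✓
Row 3: (3,3)S 5/6 ✓ · (3,4)S 4/4 ✓
Row 4: (4,2)N 3/5 ✗ · (4,3)S 2/6 ✗
Row 5: (5,1)N 3/4 ✓ · (5,2)N 4/6 ✓ · (5,3)N 3/6 ✗ · (5,4)N 1/3 ✗
Row 6: (6,1)N 2/4 ✗ · (6,2)S 1/5 ✗ · (6,4)S 0/3 ✗
Row 7: (7,2)S 1/2 ✗ · (7,4)N 0/1 ✗
Unsatisfied: (1,1), (2,1), (4,2), (4,3), (5,3), (5,4), (6,1), (6,2), (6,4), (7,2), (7,4) — 11 in total.

11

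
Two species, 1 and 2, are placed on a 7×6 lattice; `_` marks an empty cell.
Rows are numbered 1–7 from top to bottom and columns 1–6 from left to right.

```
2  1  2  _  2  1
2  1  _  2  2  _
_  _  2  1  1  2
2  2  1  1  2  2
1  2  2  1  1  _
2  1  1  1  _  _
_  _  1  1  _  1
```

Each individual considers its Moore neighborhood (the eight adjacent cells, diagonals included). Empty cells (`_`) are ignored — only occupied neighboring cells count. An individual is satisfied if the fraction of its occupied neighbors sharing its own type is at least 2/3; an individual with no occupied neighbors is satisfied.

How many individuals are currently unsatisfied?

20

Row 1: (1,1)2 1/3 ✗ · (1,2)1 1/4 ✗ · (1,3)2 1/3 ✗ · (1,5)2 2/3 ✓ · (1,6)1 0/2 ✗
Row 2: (2,1)2 1/3 ✗ · (2,2)1 1/5 ✗ · (2,4)2 4/6 ✓ · (2,5)2 3/6 ✗
Row 3: (3,3)2 2/6 ✗ · (3,4)1 3/7 ✗ · (3,5)1 2/7 ✗ · (3,6)2 3/4 ✓
Row 4: (4,1)2 2/3 ✓ · (4,2)2 4/6 ✓ · (4,3)1 3/7 ✗ · (4,4)1 5/8 ✗ · (4,5)2 2/7 ✗ · (4,6)2 2/4 ✗
Row 5: (5,1)1 1/5 ✗ · (5,2)2 4/8 ✗ · (5,3)2 2/8 ✗ · (5,4)1 5/7 ✓ · (5,5)1 3/5 ✗
Row 6: (6,1)2 1/3 ✗ · (6,2)1 3/6 ✗ · (6,3)1 5/7 ✓ · (6,4)1 5/6 ✓
Row 7: (7,3)1 4/4 ✓ · (7,4)1 3/3 ✓ · (7,6)1 0/0 ✓
Unsatisfied: (1,1), (1,2), (1,3), (1,6), (2,1), (2,2), (2,5), (3,3), (3,4), (3,5), (4,3), (4,4), (4,5), (4,6), (5,1), (5,2), (5,3), (5,5), (6,1), (6,2) — 20 in total.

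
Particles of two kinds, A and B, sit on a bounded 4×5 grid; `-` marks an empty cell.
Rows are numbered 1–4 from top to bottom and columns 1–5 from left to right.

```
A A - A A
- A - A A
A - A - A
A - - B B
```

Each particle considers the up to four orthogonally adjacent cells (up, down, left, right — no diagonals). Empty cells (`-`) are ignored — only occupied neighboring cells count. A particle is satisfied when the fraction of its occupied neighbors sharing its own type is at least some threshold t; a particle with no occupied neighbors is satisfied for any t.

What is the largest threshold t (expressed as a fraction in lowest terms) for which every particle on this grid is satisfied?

1/2

Row 1: (1,1)A 1/1 · (1,2)A 2/2 · (1,4)A 2/2 · (1,5)A 2/2
Row 2: (2,2)A 1/1 · (2,4)A 2/2 · (2,5)A 3/3
Row 3: (3,1)A 1/1 · (3,3)A — no occupied neighbors · (3,5)A 1/2
Row 4: (4,1)A 1/1 · (4,4)B 1/1 · (4,5)B 1/2
The smallest same-type fraction is 1/2 at (3,5), which reduces to 1/2. Any threshold above that leaves this particle unsatisfied.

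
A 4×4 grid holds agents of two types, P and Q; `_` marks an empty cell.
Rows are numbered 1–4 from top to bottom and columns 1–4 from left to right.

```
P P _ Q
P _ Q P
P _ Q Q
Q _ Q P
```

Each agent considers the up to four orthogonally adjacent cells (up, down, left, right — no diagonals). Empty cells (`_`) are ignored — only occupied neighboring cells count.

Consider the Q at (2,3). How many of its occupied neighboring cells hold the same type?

1

Occupied neighbors of (2,3): (3,3)=Q, (2,4)=P.
Same type (Q): 1 of 2.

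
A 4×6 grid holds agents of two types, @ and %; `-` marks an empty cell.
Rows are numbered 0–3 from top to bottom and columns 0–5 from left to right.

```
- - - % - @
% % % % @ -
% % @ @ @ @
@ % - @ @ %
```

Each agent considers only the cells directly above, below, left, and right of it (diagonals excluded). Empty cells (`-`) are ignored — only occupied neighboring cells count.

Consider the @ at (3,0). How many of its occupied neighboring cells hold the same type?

0

Occupied neighbors of (3,0): (2,0)=%, (3,1)=%.
Same type (@): 0 of 2.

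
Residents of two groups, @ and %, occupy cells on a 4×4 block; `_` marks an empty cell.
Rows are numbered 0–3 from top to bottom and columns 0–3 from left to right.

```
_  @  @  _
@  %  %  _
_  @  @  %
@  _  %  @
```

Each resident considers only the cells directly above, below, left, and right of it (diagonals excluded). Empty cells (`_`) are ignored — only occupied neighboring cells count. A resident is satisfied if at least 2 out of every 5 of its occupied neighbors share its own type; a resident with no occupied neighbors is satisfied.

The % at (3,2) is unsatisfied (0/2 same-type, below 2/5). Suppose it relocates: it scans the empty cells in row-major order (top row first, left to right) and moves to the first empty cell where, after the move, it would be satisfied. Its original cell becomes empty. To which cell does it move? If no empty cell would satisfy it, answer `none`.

(1,3)

Vacating (3,2). Empty cells in order:
  (0,0): 0/2 same-type → still unsatisfied.
  (0,3): 0/1 same-type → still unsatisfied.
  (1,3): 2/2 same-type → satisfied — stop here.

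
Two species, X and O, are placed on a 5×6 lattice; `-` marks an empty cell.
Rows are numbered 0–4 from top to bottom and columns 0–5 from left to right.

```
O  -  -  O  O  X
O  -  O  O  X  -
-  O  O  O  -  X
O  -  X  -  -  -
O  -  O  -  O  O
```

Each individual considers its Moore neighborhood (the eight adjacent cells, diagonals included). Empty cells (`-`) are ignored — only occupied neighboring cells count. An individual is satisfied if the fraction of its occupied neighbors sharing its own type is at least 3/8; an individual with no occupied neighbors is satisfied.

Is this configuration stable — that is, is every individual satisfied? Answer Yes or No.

No

(0,0)O 1/1 ok
(0,3)O 3/4 ok
(0,4)O 2/4 ok
(0,5)X 1/2 ok
(1,0)O 2/2 ok
(1,2)O 5/5 ok
(1,3)O 5/6 ok
(1,4)X 2/6 unhappy
(2,1)O 4/5 ok
(2,2)O 4/5 ok
(2,3)O 3/5 ok
(2,5)X 1/1 ok
(3,0)O 2/2 ok
(3,2)X 0/4 unhappy
(4,0)O 1/1 ok
(4,2)O 0/1 unhappy
(4,4)O 1/1 ok
(4,5)O 1/1 ok
For instance (1,4) has only 2/6 same-type neighbors, below 3/8.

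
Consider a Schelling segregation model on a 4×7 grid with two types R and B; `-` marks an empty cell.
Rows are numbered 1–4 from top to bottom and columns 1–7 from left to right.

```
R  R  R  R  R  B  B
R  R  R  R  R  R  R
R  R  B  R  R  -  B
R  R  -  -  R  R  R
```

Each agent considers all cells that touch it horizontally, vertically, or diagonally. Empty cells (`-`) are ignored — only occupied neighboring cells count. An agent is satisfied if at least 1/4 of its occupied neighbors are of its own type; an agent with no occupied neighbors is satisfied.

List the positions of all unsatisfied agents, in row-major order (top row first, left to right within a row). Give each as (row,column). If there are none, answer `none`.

Row 1: (1,1)R 3/3 satisfied · (1,2)R 5/5 satisfied · (1,3)R 5/5 satisfied · (1,4)R 5/5 satisfied · (1,5)R 4/5 satisfied · (1,6)B 1/5 not · (1,7)B 1/3 satisfied
Row 2: (2,1)R 5/5 satisfied · (2,2)R 7/8 satisfied · (2,3)R 7/8 satisfied · (2,4)R 7/8 satisfied · (2,5)R 6/7 satisfied · (2,6)R 4/7 satisfied · (2,7)R 1/4 satisfied
Row 3: (3,1)R 5/5 satisfied · (3,2)R 6/7 satisfied · (3,3)B 0/6 not · (3,4)R 5/6 satisfied · (3,5)R 6/6 satisfied · (3,7)B 0/4 not
Row 4: (4,1)R 3/3 satisfied · (4,2)R 3/4 satisfied · (4,5)R 3/3 satisfied · (4,6)R 3/4 satisfied · (4,7)R 1/2 satisfied

(1,6), (3,3), (3,7)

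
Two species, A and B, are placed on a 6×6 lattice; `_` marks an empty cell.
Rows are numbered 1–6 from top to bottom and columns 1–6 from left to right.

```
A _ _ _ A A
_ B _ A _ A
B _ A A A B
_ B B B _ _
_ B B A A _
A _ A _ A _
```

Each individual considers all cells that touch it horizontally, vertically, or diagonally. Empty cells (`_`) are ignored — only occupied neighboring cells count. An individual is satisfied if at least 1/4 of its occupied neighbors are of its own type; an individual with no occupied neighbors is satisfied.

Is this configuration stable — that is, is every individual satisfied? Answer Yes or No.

No

(1,1)A 0/1 unhappy
(1,5)A 3/3 ok
(1,6)A 2/2 ok
(2,2)B 1/3 ok
(2,4)A 4/4 ok
(2,6)A 3/4 ok
(3,1)B 2/2 ok
(3,3)A 2/6 ok
(3,4)A 3/5 ok
(3,5)A 3/5 ok
(3,6)B 0/2 unhappy
(4,2)B 4/5 ok
(4,3)B 4/7 ok
(4,4)B 2/7 ok
(5,2)B 3/5 ok
(5,3)B 4/6 ok
(5,4)A 3/6 ok
(5,5)A 2/3 ok
(6,1)A 0/1 unhappy
(6,3)A 1/3 ok
(6,5)A 2/2 ok
For instance (1,1) has only 0/1 same-type neighbors, below 1/4.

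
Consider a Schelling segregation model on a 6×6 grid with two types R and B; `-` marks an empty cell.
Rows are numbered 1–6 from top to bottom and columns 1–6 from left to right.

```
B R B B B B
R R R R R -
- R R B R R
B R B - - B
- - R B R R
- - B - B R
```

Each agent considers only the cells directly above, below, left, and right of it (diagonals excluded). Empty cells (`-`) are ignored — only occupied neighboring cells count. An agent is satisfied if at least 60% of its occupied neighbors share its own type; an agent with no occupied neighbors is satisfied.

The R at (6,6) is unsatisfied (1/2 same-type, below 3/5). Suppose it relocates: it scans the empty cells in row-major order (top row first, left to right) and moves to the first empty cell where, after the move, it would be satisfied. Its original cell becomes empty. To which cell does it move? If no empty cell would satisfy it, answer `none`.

Vacating (6,6). Empty cells in order:
  (2,6): 2/3 same-type → satisfied — stop here.

(2,6)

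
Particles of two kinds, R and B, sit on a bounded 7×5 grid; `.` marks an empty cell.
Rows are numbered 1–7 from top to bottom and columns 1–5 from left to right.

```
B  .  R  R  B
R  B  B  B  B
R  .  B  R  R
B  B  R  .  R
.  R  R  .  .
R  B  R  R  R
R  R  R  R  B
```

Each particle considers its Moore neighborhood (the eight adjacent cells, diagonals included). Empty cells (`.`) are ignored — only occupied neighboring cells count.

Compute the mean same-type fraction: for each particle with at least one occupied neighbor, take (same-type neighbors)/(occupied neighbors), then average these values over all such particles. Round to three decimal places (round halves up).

0.530

Row 1: (1,1)B 1/2 · (1,3)R 1/4 · (1,4)R 1/5 · (1,5)B 2/3
Row 2: (2,1)R 1/3 · (2,2)B 3/6 · (2,3)B 3/6 · (2,4)B 4/8 · (2,5)B 2/5
Row 3: (3,1)R 1/4 · (3,3)B 4/6 · (3,4)R 3/7 · (3,5)R 2/4
Row 4: (4,1)B 1/3 · (4,2)B 2/6 · (4,3)R 3/5 · (4,5)R 2/2
Row 5: (5,2)R 4/7 · (5,3)R 4/6
Row 6: (6,1)R 3/4 · (6,2)B 0/7 · (6,3)R 6/7 · (6,4)R 5/6 · (6,5)R 2/3
Row 7: (7,1)R 2/3 · (7,2)R 4/5 · (7,3)R 4/5 · (7,4)R 4/5 · (7,5)B 0/3
Sum over 29 particles: 1/2 + 1/4 + 1/5 + 2/3 + 1/3 + 3/6 + 3/6 + 4/8 + 2/5 + 1/4 + 4/6 + 3/7 + 2/4 + 1/3 + 2/6 + 3/5 + 2/2 + 4/7 + 4/6 + 3/4 + 0/7 + 6/7 + 5/6 + 2/3 + 2/3 + 4/5 + 4/5 + 4/5 + 0/3 = 6457/420; mean = 6457/420 ÷ 29 = 6457/12180 = 0.530131… → 0.530.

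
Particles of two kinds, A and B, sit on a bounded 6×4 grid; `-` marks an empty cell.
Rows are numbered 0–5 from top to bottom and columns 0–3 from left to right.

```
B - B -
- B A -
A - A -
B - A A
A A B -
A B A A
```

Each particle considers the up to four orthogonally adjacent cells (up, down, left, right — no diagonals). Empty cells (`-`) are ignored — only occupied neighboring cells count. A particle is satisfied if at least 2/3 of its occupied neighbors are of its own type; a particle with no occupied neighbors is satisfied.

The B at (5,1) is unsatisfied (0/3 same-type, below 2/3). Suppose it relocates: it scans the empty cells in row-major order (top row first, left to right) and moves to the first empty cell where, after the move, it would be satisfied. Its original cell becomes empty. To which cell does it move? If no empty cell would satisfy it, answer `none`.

Vacating (5,1). Empty cells in order:
  (0,1): 3/3 same-type → satisfied — stop here.

(0,1)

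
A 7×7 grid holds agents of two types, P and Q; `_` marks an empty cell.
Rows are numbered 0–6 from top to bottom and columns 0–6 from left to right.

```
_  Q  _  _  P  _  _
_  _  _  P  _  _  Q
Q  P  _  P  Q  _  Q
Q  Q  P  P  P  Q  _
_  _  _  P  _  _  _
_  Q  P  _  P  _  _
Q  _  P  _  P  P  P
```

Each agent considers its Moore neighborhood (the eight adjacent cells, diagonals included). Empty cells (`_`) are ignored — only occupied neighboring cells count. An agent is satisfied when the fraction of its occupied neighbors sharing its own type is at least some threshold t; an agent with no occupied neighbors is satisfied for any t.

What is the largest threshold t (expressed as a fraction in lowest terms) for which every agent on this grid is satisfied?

1/5

Row 0: (0,1)Q — no occupied neighbors · (0,4)P 1/1
Row 1: (1,3)P 2/3 · (1,6)Q 1/1
Row 2: (2,0)Q 2/3 · (2,1)P 1/4 · (2,3)P 4/5 · (2,4)Q 1/5 · (2,6)Q 2/2
Row 3: (3,0)Q 2/3 · (3,1)Q 2/4 · (3,2)P 4/5 · (3,3)P 4/5 · (3,4)P 3/5 · (3,5)Q 2/3
Row 4: (4,3)P 5/5
Row 5: (5,1)Q 1/3 · (5,2)P 2/3 · (5,4)P 3/3
Row 6: (6,0)Q 1/1 · (6,2)P 1/2 · (6,4)P 2/2 · (6,5)P 3/3 · (6,6)P 1/1
The smallest same-type fraction is 1/5 at (2,4), which reduces to 1/5. Any threshold above that leaves this agent unsatisfied.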